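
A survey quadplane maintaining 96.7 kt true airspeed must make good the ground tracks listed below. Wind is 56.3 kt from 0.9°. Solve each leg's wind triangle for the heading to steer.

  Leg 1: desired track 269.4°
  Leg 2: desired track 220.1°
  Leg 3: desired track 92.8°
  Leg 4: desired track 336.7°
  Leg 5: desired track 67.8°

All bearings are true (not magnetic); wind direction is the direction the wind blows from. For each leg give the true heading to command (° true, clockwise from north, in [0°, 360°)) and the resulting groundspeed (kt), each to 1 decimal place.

Leg 1: heading=305.0°, groundspeed=80.1 kt
Leg 2: heading=241.7°, groundspeed=133.5 kt
Leg 3: heading=57.2°, groundspeed=80.5 kt
Leg 4: heading=350.5°, groundspeed=42.6 kt
Leg 5: heading=35.4°, groundspeed=59.6 kt

Leg 1: desired track 269.4°; wind correction +35.6° → command heading 305.0°, groundspeed 80.1 kt
Leg 2: desired track 220.1°; wind correction +21.6° → command heading 241.7°, groundspeed 133.5 kt
Leg 3: desired track 92.8°; wind correction -35.6° → command heading 57.2°, groundspeed 80.5 kt
Leg 4: desired track 336.7°; wind correction +13.8° → command heading 350.5°, groundspeed 42.6 kt
Leg 5: desired track 67.8°; wind correction -32.4° → command heading 35.4°, groundspeed 59.6 kt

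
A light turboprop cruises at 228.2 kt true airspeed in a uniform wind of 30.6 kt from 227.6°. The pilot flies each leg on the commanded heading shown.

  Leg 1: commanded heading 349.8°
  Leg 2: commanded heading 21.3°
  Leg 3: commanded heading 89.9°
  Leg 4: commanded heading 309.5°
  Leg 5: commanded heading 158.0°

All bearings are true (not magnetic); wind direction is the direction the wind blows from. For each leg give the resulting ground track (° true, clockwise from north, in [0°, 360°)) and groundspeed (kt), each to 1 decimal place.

Leg 1: heading 349.8°; drift +6.0° → track 355.8°, groundspeed 245.9 kt
Leg 2: heading 21.3°; drift +3.0° → track 24.3°, groundspeed 256.0 kt
Leg 3: heading 89.9°; drift -4.7° → track 85.2°, groundspeed 251.7 kt
Leg 4: heading 309.5°; drift +7.7° → track 317.2°, groundspeed 225.9 kt
Leg 5: heading 158.0°; drift -7.5° → track 150.5°, groundspeed 219.4 kt

Leg 1: track=355.8°, groundspeed=245.9 kt
Leg 2: track=24.3°, groundspeed=256.0 kt
Leg 3: track=85.2°, groundspeed=251.7 kt
Leg 4: track=317.2°, groundspeed=225.9 kt
Leg 5: track=150.5°, groundspeed=219.4 kt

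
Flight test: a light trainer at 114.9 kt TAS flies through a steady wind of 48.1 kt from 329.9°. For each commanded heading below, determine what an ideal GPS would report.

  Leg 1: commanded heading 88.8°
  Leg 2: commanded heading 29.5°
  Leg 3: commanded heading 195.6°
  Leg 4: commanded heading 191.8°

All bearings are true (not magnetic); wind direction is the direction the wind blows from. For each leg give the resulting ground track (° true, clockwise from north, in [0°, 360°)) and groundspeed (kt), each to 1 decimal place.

Leg 1: heading 88.8°; drift +17.0° → track 105.8°, groundspeed 144.4 kt
Leg 2: heading 29.5°; drift +24.6° → track 54.1°, groundspeed 99.6 kt
Leg 3: heading 195.6°; drift -13.1° → track 182.5°, groundspeed 152.4 kt
Leg 4: heading 191.8°; drift -12.0° → track 179.8°, groundspeed 154.1 kt

Leg 1: track=105.8°, groundspeed=144.4 kt
Leg 2: track=54.1°, groundspeed=99.6 kt
Leg 3: track=182.5°, groundspeed=152.4 kt
Leg 4: track=179.8°, groundspeed=154.1 kt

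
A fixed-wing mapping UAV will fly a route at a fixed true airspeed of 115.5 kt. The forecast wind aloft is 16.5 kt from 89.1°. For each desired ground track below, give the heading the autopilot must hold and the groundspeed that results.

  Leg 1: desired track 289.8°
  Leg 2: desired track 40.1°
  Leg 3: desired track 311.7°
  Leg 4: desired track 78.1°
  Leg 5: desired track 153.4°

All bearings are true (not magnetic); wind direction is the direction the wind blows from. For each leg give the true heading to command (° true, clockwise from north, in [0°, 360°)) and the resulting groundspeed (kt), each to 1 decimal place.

Leg 1: heading=292.7°, groundspeed=130.8 kt
Leg 2: heading=46.3°, groundspeed=104.0 kt
Leg 3: heading=317.2°, groundspeed=127.1 kt
Leg 4: heading=79.7°, groundspeed=99.3 kt
Leg 5: heading=146.0°, groundspeed=107.4 kt

Leg 1: desired track 289.8°; wind correction +2.9° → command heading 292.7°, groundspeed 130.8 kt
Leg 2: desired track 40.1°; wind correction +6.2° → command heading 46.3°, groundspeed 104.0 kt
Leg 3: desired track 311.7°; wind correction +5.5° → command heading 317.2°, groundspeed 127.1 kt
Leg 4: desired track 78.1°; wind correction +1.6° → command heading 79.7°, groundspeed 99.3 kt
Leg 5: desired track 153.4°; wind correction -7.4° → command heading 146.0°, groundspeed 107.4 kt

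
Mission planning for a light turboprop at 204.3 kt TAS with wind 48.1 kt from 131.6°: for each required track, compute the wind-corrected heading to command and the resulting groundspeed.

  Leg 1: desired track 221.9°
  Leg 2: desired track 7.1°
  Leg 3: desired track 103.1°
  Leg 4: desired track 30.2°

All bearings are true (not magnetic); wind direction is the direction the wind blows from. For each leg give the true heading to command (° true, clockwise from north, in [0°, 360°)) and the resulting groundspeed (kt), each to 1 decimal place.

Leg 1: desired track 221.9°; wind correction -13.6° → command heading 208.3°, groundspeed 198.8 kt
Leg 2: desired track 7.1°; wind correction +11.2° → command heading 18.3°, groundspeed 227.7 kt
Leg 3: desired track 103.1°; wind correction +6.5° → command heading 109.6°, groundspeed 160.7 kt
Leg 4: desired track 30.2°; wind correction +13.3° → command heading 43.5°, groundspeed 208.3 kt

Leg 1: heading=208.3°, groundspeed=198.8 kt
Leg 2: heading=18.3°, groundspeed=227.7 kt
Leg 3: heading=109.6°, groundspeed=160.7 kt
Leg 4: heading=43.5°, groundspeed=208.3 kt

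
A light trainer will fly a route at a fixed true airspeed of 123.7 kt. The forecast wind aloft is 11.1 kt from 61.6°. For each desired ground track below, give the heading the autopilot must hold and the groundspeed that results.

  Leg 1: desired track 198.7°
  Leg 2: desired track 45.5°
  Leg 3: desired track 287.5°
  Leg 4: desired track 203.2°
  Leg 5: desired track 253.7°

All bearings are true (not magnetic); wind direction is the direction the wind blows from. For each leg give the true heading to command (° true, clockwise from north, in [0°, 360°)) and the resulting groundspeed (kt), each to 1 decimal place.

Leg 1: heading=195.2°, groundspeed=131.6 kt
Leg 2: heading=46.9°, groundspeed=113.0 kt
Leg 3: heading=291.2°, groundspeed=131.2 kt
Leg 4: heading=200.0°, groundspeed=132.2 kt
Leg 5: heading=254.8°, groundspeed=134.5 kt

Leg 1: desired track 198.7°; wind correction -3.5° → command heading 195.2°, groundspeed 131.6 kt
Leg 2: desired track 45.5°; wind correction +1.4° → command heading 46.9°, groundspeed 113.0 kt
Leg 3: desired track 287.5°; wind correction +3.7° → command heading 291.2°, groundspeed 131.2 kt
Leg 4: desired track 203.2°; wind correction -3.2° → command heading 200.0°, groundspeed 132.2 kt
Leg 5: desired track 253.7°; wind correction +1.1° → command heading 254.8°, groundspeed 134.5 kt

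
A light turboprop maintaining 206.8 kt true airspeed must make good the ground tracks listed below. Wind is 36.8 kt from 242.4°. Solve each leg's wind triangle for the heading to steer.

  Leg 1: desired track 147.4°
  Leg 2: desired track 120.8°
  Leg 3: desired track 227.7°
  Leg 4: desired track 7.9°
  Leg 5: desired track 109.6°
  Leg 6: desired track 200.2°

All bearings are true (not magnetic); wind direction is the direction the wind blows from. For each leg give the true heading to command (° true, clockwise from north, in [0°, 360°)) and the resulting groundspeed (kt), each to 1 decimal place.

Leg 1: desired track 147.4°; wind correction +10.2° → command heading 157.6°, groundspeed 206.7 kt
Leg 2: desired track 120.8°; wind correction +8.7° → command heading 129.5°, groundspeed 223.7 kt
Leg 3: desired track 227.7°; wind correction +2.6° → command heading 230.3°, groundspeed 171.0 kt
Leg 4: desired track 7.9°; wind correction -8.3° → command heading 359.6°, groundspeed 226.0 kt
Leg 5: desired track 109.6°; wind correction +7.5° → command heading 117.1°, groundspeed 230.0 kt
Leg 6: desired track 200.2°; wind correction +6.9° → command heading 207.1°, groundspeed 178.1 kt

Leg 1: heading=157.6°, groundspeed=206.7 kt
Leg 2: heading=129.5°, groundspeed=223.7 kt
Leg 3: heading=230.3°, groundspeed=171.0 kt
Leg 4: heading=359.6°, groundspeed=226.0 kt
Leg 5: heading=117.1°, groundspeed=230.0 kt
Leg 6: heading=207.1°, groundspeed=178.1 kt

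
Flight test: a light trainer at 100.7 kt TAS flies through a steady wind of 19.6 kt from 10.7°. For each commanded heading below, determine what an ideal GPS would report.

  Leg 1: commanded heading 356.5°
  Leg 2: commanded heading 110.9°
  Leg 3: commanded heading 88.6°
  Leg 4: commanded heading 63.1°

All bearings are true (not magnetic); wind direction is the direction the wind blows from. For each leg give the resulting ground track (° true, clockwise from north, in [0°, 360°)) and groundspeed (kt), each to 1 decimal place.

Leg 1: heading 356.5°; drift -3.4° → track 353.1°, groundspeed 81.8 kt
Leg 2: heading 110.9°; drift +10.5° → track 121.4°, groundspeed 105.9 kt
Leg 3: heading 88.6°; drift +11.2° → track 99.8°, groundspeed 98.5 kt
Leg 4: heading 63.1°; drift +9.9° → track 73.0°, groundspeed 90.1 kt

Leg 1: track=353.1°, groundspeed=81.8 kt
Leg 2: track=121.4°, groundspeed=105.9 kt
Leg 3: track=99.8°, groundspeed=98.5 kt
Leg 4: track=73.0°, groundspeed=90.1 kt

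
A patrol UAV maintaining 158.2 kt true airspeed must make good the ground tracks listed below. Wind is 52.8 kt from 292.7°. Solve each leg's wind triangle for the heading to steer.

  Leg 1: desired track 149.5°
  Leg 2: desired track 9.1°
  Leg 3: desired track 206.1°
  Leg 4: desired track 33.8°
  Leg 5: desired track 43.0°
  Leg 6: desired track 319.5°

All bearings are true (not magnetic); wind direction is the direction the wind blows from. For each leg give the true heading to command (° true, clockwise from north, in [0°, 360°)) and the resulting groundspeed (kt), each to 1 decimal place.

Leg 1: desired track 149.5°; wind correction +11.5° → command heading 161.0°, groundspeed 197.3 kt
Leg 2: desired track 9.1°; wind correction -18.9° → command heading 350.2°, groundspeed 137.2 kt
Leg 3: desired track 206.1°; wind correction +19.5° → command heading 225.6°, groundspeed 146.0 kt
Leg 4: desired track 33.8°; wind correction -19.1° → command heading 14.7°, groundspeed 159.6 kt
Leg 5: desired track 43.0°; wind correction -18.2° → command heading 24.8°, groundspeed 168.6 kt
Leg 6: desired track 319.5°; wind correction -8.7° → command heading 310.8°, groundspeed 109.3 kt

Leg 1: heading=161.0°, groundspeed=197.3 kt
Leg 2: heading=350.2°, groundspeed=137.2 kt
Leg 3: heading=225.6°, groundspeed=146.0 kt
Leg 4: heading=14.7°, groundspeed=159.6 kt
Leg 5: heading=24.8°, groundspeed=168.6 kt
Leg 6: heading=310.8°, groundspeed=109.3 kt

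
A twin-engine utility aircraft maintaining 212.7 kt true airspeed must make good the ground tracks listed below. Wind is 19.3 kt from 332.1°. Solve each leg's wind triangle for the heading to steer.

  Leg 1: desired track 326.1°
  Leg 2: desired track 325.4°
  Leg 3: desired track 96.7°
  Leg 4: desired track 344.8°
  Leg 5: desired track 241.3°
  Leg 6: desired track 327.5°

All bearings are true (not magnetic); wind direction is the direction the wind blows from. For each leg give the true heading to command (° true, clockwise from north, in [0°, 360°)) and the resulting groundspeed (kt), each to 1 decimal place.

Leg 1: desired track 326.1°; wind correction +0.5° → command heading 326.6°, groundspeed 193.5 kt
Leg 2: desired track 325.4°; wind correction +0.6° → command heading 326.0°, groundspeed 193.5 kt
Leg 3: desired track 96.7°; wind correction -4.3° → command heading 92.4°, groundspeed 223.1 kt
Leg 4: desired track 344.8°; wind correction -1.1° → command heading 343.7°, groundspeed 193.8 kt
Leg 5: desired track 241.3°; wind correction +5.2° → command heading 246.5°, groundspeed 212.1 kt
Leg 6: desired track 327.5°; wind correction +0.4° → command heading 327.9°, groundspeed 193.5 kt

Leg 1: heading=326.6°, groundspeed=193.5 kt
Leg 2: heading=326.0°, groundspeed=193.5 kt
Leg 3: heading=92.4°, groundspeed=223.1 kt
Leg 4: heading=343.7°, groundspeed=193.8 kt
Leg 5: heading=246.5°, groundspeed=212.1 kt
Leg 6: heading=327.9°, groundspeed=193.5 kt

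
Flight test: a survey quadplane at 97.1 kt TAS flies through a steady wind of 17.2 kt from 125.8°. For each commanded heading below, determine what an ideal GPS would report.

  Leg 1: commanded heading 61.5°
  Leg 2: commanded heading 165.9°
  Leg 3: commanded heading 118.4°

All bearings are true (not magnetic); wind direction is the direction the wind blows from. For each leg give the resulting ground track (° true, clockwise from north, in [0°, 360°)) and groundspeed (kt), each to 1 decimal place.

Leg 1: heading 61.5°; drift -9.8° → track 51.7°, groundspeed 91.0 kt
Leg 2: heading 165.9°; drift +7.5° → track 173.4°, groundspeed 84.7 kt
Leg 3: heading 118.4°; drift -1.6° → track 116.8°, groundspeed 80.1 kt

Leg 1: track=51.7°, groundspeed=91.0 kt
Leg 2: track=173.4°, groundspeed=84.7 kt
Leg 3: track=116.8°, groundspeed=80.1 kt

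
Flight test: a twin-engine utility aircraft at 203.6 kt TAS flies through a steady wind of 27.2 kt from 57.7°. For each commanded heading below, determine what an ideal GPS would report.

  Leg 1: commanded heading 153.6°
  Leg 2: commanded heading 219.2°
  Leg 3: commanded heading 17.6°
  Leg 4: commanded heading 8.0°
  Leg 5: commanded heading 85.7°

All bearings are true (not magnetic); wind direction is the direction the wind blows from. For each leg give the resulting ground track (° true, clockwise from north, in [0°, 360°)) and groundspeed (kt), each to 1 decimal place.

Leg 1: track=161.1°, groundspeed=208.2 kt
Leg 2: track=221.4°, groundspeed=229.6 kt
Leg 3: track=12.1°, groundspeed=183.6 kt
Leg 4: track=1.6°, groundspeed=187.2 kt
Leg 5: track=89.8°, groundspeed=180.0 kt

Leg 1: heading 153.6°; drift +7.5° → track 161.1°, groundspeed 208.2 kt
Leg 2: heading 219.2°; drift +2.2° → track 221.4°, groundspeed 229.6 kt
Leg 3: heading 17.6°; drift -5.5° → track 12.1°, groundspeed 183.6 kt
Leg 4: heading 8.0°; drift -6.4° → track 1.6°, groundspeed 187.2 kt
Leg 5: heading 85.7°; drift +4.1° → track 89.8°, groundspeed 180.0 kt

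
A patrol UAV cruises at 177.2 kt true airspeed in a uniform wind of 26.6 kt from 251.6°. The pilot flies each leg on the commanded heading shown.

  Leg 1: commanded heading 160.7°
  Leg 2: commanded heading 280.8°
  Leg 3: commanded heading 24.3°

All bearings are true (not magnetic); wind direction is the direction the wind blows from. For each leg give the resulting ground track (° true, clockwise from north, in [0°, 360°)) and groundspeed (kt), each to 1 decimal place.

Leg 1: heading 160.7°; drift -8.5° → track 152.2°, groundspeed 179.6 kt
Leg 2: heading 280.8°; drift +4.8° → track 285.6°, groundspeed 154.5 kt
Leg 3: heading 24.3°; drift +5.7° → track 30.0°, groundspeed 196.2 kt

Leg 1: track=152.2°, groundspeed=179.6 kt
Leg 2: track=285.6°, groundspeed=154.5 kt
Leg 3: track=30.0°, groundspeed=196.2 kt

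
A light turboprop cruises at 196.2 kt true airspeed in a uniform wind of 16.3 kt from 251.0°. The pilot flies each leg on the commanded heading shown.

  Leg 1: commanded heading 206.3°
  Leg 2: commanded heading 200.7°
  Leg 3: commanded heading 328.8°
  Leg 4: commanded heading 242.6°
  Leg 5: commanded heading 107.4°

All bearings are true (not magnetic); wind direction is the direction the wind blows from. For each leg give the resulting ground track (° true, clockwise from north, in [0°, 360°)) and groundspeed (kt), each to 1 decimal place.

Leg 1: track=202.7°, groundspeed=185.0 kt
Leg 2: track=196.8°, groundspeed=186.2 kt
Leg 3: track=333.5°, groundspeed=193.4 kt
Leg 4: track=241.8°, groundspeed=180.1 kt
Leg 5: track=104.8°, groundspeed=209.5 kt

Leg 1: heading 206.3°; drift -3.6° → track 202.7°, groundspeed 185.0 kt
Leg 2: heading 200.7°; drift -3.9° → track 196.8°, groundspeed 186.2 kt
Leg 3: heading 328.8°; drift +4.7° → track 333.5°, groundspeed 193.4 kt
Leg 4: heading 242.6°; drift -0.8° → track 241.8°, groundspeed 180.1 kt
Leg 5: heading 107.4°; drift -2.6° → track 104.8°, groundspeed 209.5 kt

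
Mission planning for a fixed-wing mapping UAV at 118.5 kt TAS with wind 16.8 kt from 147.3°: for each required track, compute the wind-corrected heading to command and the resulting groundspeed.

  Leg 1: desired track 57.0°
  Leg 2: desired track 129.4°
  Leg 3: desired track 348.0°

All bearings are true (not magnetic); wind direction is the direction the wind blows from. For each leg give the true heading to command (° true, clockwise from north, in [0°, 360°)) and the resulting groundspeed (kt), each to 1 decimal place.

Leg 1: heading=65.2°, groundspeed=117.4 kt
Leg 2: heading=131.9°, groundspeed=102.4 kt
Leg 3: heading=350.9°, groundspeed=134.1 kt

Leg 1: desired track 57.0°; wind correction +8.2° → command heading 65.2°, groundspeed 117.4 kt
Leg 2: desired track 129.4°; wind correction +2.5° → command heading 131.9°, groundspeed 102.4 kt
Leg 3: desired track 348.0°; wind correction +2.9° → command heading 350.9°, groundspeed 134.1 kt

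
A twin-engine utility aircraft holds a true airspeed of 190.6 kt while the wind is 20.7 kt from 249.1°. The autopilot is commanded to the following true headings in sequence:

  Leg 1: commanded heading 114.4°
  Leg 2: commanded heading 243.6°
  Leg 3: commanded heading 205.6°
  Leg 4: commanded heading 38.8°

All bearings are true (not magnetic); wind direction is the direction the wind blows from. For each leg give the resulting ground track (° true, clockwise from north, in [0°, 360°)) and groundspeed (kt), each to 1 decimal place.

Leg 1: heading 114.4°; drift -4.1° → track 110.3°, groundspeed 205.7 kt
Leg 2: heading 243.6°; drift -0.7° → track 242.9°, groundspeed 170.0 kt
Leg 3: heading 205.6°; drift -4.6° → track 201.0°, groundspeed 176.2 kt
Leg 4: heading 38.8°; drift +2.9° → track 41.7°, groundspeed 208.7 kt

Leg 1: track=110.3°, groundspeed=205.7 kt
Leg 2: track=242.9°, groundspeed=170.0 kt
Leg 3: track=201.0°, groundspeed=176.2 kt
Leg 4: track=41.7°, groundspeed=208.7 kt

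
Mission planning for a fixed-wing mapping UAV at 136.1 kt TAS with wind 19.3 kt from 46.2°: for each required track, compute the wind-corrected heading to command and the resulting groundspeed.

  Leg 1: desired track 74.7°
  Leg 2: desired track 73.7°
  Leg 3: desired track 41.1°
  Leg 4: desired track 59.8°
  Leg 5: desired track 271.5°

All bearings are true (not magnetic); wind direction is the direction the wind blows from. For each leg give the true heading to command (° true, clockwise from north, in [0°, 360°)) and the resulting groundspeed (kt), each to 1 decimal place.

Leg 1: heading=70.8°, groundspeed=118.8 kt
Leg 2: heading=69.9°, groundspeed=118.7 kt
Leg 3: heading=41.8°, groundspeed=116.9 kt
Leg 4: heading=57.9°, groundspeed=117.3 kt
Leg 5: heading=277.3°, groundspeed=149.0 kt

Leg 1: desired track 74.7°; wind correction -3.9° → command heading 70.8°, groundspeed 118.8 kt
Leg 2: desired track 73.7°; wind correction -3.8° → command heading 69.9°, groundspeed 118.7 kt
Leg 3: desired track 41.1°; wind correction +0.7° → command heading 41.8°, groundspeed 116.9 kt
Leg 4: desired track 59.8°; wind correction -1.9° → command heading 57.9°, groundspeed 117.3 kt
Leg 5: desired track 271.5°; wind correction +5.8° → command heading 277.3°, groundspeed 149.0 kt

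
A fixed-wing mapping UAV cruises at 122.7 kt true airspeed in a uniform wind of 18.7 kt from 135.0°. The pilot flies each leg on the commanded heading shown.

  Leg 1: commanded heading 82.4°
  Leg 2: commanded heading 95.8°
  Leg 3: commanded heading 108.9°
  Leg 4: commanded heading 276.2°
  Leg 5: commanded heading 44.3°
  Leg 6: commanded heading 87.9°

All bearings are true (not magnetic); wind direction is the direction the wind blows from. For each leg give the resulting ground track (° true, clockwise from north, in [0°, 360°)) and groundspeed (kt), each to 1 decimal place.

Leg 1: heading 82.4°; drift -7.6° → track 74.8°, groundspeed 112.3 kt
Leg 2: heading 95.8°; drift -6.2° → track 89.6°, groundspeed 108.9 kt
Leg 3: heading 108.9°; drift -4.4° → track 104.5°, groundspeed 106.2 kt
Leg 4: heading 276.2°; drift +4.9° → track 281.1°, groundspeed 137.8 kt
Leg 5: heading 44.3°; drift -8.6° → track 35.7°, groundspeed 124.3 kt
Leg 6: heading 87.9°; drift -7.1° → track 80.8°, groundspeed 110.8 kt

Leg 1: track=74.8°, groundspeed=112.3 kt
Leg 2: track=89.6°, groundspeed=108.9 kt
Leg 3: track=104.5°, groundspeed=106.2 kt
Leg 4: track=281.1°, groundspeed=137.8 kt
Leg 5: track=35.7°, groundspeed=124.3 kt
Leg 6: track=80.8°, groundspeed=110.8 kt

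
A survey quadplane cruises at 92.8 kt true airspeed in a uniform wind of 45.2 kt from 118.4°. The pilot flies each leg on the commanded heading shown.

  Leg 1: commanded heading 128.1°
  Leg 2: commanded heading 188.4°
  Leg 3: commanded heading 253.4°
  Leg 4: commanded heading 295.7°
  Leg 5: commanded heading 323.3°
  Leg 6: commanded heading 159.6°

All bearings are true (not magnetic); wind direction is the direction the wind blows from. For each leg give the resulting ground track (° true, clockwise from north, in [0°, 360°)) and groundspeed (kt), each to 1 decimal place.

Leg 1: heading 128.1°; drift +9.0° → track 137.1°, groundspeed 48.8 kt
Leg 2: heading 188.4°; drift +28.8° → track 217.2°, groundspeed 88.2 kt
Leg 3: heading 253.4°; drift +14.4° → track 267.8°, groundspeed 128.8 kt
Leg 4: heading 295.7°; drift +0.9° → track 296.6°, groundspeed 138.0 kt
Leg 5: heading 323.3°; drift -8.1° → track 315.2°, groundspeed 135.1 kt
Leg 6: heading 159.6°; drift +26.9° → track 186.5°, groundspeed 65.9 kt

Leg 1: track=137.1°, groundspeed=48.8 kt
Leg 2: track=217.2°, groundspeed=88.2 kt
Leg 3: track=267.8°, groundspeed=128.8 kt
Leg 4: track=296.6°, groundspeed=138.0 kt
Leg 5: track=315.2°, groundspeed=135.1 kt
Leg 6: track=186.5°, groundspeed=65.9 kt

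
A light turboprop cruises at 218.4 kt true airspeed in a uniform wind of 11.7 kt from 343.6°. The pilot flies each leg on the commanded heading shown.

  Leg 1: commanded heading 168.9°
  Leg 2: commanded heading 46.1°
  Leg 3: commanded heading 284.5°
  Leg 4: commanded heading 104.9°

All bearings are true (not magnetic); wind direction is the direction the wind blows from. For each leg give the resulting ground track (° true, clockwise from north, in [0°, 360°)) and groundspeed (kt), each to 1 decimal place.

Leg 1: heading 168.9°; drift -0.3° → track 168.6°, groundspeed 230.1 kt
Leg 2: heading 46.1°; drift +2.8° → track 48.9°, groundspeed 213.3 kt
Leg 3: heading 284.5°; drift -2.7° → track 281.8°, groundspeed 212.6 kt
Leg 4: heading 104.9°; drift +2.5° → track 107.4°, groundspeed 224.7 kt

Leg 1: track=168.6°, groundspeed=230.1 kt
Leg 2: track=48.9°, groundspeed=213.3 kt
Leg 3: track=281.8°, groundspeed=212.6 kt
Leg 4: track=107.4°, groundspeed=224.7 kt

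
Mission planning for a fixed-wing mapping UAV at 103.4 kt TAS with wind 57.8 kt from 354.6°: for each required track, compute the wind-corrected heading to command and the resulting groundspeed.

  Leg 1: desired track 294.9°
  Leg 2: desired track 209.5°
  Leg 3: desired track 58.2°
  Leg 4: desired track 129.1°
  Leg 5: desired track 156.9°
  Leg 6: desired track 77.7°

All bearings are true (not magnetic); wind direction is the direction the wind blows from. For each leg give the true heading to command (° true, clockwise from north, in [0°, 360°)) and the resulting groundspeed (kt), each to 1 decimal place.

Leg 1: desired track 294.9°; wind correction +28.9° → command heading 323.8°, groundspeed 61.4 kt
Leg 2: desired track 209.5°; wind correction +18.7° → command heading 228.2°, groundspeed 145.4 kt
Leg 3: desired track 58.2°; wind correction -30.0° → command heading 28.2°, groundspeed 63.8 kt
Leg 4: desired track 129.1°; wind correction -23.5° → command heading 105.6°, groundspeed 135.3 kt
Leg 5: desired track 156.9°; wind correction -9.8° → command heading 147.1°, groundspeed 157.0 kt
Leg 6: desired track 77.7°; wind correction -33.7° → command heading 44.0°, groundspeed 79.1 kt

Leg 1: heading=323.8°, groundspeed=61.4 kt
Leg 2: heading=228.2°, groundspeed=145.4 kt
Leg 3: heading=28.2°, groundspeed=63.8 kt
Leg 4: heading=105.6°, groundspeed=135.3 kt
Leg 5: heading=147.1°, groundspeed=157.0 kt
Leg 6: heading=44.0°, groundspeed=79.1 kt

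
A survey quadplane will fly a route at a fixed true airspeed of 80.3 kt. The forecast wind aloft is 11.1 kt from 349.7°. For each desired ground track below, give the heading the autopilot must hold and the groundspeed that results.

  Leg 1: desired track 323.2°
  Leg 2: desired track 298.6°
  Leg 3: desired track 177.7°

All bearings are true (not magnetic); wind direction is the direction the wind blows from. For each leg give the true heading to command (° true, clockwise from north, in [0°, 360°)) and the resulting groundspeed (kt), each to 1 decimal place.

Leg 1: heading=326.7°, groundspeed=70.2 kt
Leg 2: heading=304.8°, groundspeed=72.9 kt
Leg 3: heading=178.8°, groundspeed=91.3 kt

Leg 1: desired track 323.2°; wind correction +3.5° → command heading 326.7°, groundspeed 70.2 kt
Leg 2: desired track 298.6°; wind correction +6.2° → command heading 304.8°, groundspeed 72.9 kt
Leg 3: desired track 177.7°; wind correction +1.1° → command heading 178.8°, groundspeed 91.3 kt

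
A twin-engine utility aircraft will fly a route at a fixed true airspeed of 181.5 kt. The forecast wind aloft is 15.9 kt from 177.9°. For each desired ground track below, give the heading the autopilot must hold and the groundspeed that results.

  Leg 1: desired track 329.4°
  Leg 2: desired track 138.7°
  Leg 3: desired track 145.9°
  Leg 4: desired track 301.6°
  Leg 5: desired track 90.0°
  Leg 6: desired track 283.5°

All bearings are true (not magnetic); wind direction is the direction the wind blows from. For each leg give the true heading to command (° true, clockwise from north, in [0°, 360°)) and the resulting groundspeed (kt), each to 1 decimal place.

Leg 1: heading=327.0°, groundspeed=195.3 kt
Leg 2: heading=141.9°, groundspeed=168.9 kt
Leg 3: heading=148.6°, groundspeed=167.8 kt
Leg 4: heading=297.4°, groundspeed=189.8 kt
Leg 5: heading=95.0°, groundspeed=180.2 kt
Leg 6: heading=278.7°, groundspeed=185.1 kt

Leg 1: desired track 329.4°; wind correction -2.4° → command heading 327.0°, groundspeed 195.3 kt
Leg 2: desired track 138.7°; wind correction +3.2° → command heading 141.9°, groundspeed 168.9 kt
Leg 3: desired track 145.9°; wind correction +2.7° → command heading 148.6°, groundspeed 167.8 kt
Leg 4: desired track 301.6°; wind correction -4.2° → command heading 297.4°, groundspeed 189.8 kt
Leg 5: desired track 90.0°; wind correction +5.0° → command heading 95.0°, groundspeed 180.2 kt
Leg 6: desired track 283.5°; wind correction -4.8° → command heading 278.7°, groundspeed 185.1 kt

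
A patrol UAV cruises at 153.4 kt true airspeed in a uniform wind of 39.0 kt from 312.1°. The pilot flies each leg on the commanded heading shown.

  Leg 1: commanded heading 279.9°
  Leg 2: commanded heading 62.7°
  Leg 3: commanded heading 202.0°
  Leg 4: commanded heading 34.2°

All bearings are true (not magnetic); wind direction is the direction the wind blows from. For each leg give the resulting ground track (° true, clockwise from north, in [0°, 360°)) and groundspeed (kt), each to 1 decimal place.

Leg 1: track=270.1°, groundspeed=122.2 kt
Leg 2: track=75.0°, groundspeed=171.1 kt
Leg 3: track=189.6°, groundspeed=170.8 kt
Leg 4: track=48.8°, groundspeed=153.0 kt

Leg 1: heading 279.9°; drift -9.8° → track 270.1°, groundspeed 122.2 kt
Leg 2: heading 62.7°; drift +12.3° → track 75.0°, groundspeed 171.1 kt
Leg 3: heading 202.0°; drift -12.4° → track 189.6°, groundspeed 170.8 kt
Leg 4: heading 34.2°; drift +14.6° → track 48.8°, groundspeed 153.0 kt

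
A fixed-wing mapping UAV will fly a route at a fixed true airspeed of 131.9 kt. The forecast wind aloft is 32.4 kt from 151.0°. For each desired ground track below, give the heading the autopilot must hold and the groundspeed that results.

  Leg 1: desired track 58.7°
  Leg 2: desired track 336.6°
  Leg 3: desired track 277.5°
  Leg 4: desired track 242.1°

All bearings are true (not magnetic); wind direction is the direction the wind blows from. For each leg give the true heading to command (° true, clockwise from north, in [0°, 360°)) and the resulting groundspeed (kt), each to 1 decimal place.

Leg 1: heading=72.9°, groundspeed=129.2 kt
Leg 2: heading=338.0°, groundspeed=164.1 kt
Leg 3: heading=266.1°, groundspeed=148.6 kt
Leg 4: heading=227.9°, groundspeed=128.5 kt

Leg 1: desired track 58.7°; wind correction +14.2° → command heading 72.9°, groundspeed 129.2 kt
Leg 2: desired track 336.6°; wind correction +1.4° → command heading 338.0°, groundspeed 164.1 kt
Leg 3: desired track 277.5°; wind correction -11.4° → command heading 266.1°, groundspeed 148.6 kt
Leg 4: desired track 242.1°; wind correction -14.2° → command heading 227.9°, groundspeed 128.5 kt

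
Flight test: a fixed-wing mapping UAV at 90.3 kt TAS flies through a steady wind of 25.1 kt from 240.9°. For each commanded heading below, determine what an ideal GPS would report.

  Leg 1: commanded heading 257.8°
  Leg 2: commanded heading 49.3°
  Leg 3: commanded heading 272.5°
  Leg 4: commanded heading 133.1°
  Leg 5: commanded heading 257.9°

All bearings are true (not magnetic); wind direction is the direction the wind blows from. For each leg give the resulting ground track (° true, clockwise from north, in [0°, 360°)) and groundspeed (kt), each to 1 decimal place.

Leg 1: heading 257.8°; drift +6.3° → track 264.1°, groundspeed 66.7 kt
Leg 2: heading 49.3°; drift +2.5° → track 51.8°, groundspeed 115.0 kt
Leg 3: heading 272.5°; drift +10.8° → track 283.3°, groundspeed 70.2 kt
Leg 4: heading 133.1°; drift -13.7° → track 119.4°, groundspeed 100.8 kt
Leg 5: heading 257.9°; drift +6.3° → track 264.2°, groundspeed 66.7 kt

Leg 1: track=264.1°, groundspeed=66.7 kt
Leg 2: track=51.8°, groundspeed=115.0 kt
Leg 3: track=283.3°, groundspeed=70.2 kt
Leg 4: track=119.4°, groundspeed=100.8 kt
Leg 5: track=264.2°, groundspeed=66.7 kt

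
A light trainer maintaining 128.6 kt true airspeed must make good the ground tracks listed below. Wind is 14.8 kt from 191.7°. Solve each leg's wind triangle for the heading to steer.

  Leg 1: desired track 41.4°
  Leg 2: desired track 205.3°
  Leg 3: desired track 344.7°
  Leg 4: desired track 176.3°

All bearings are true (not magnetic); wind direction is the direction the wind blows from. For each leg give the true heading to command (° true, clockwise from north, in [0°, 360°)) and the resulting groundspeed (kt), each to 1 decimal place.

Leg 1: desired track 41.4°; wind correction +3.3° → command heading 44.7°, groundspeed 141.2 kt
Leg 2: desired track 205.3°; wind correction -1.6° → command heading 203.7°, groundspeed 114.2 kt
Leg 3: desired track 344.7°; wind correction -3.0° → command heading 341.7°, groundspeed 141.6 kt
Leg 4: desired track 176.3°; wind correction +1.8° → command heading 178.1°, groundspeed 114.3 kt

Leg 1: heading=44.7°, groundspeed=141.2 kt
Leg 2: heading=203.7°, groundspeed=114.2 kt
Leg 3: heading=341.7°, groundspeed=141.6 kt
Leg 4: heading=178.1°, groundspeed=114.3 kt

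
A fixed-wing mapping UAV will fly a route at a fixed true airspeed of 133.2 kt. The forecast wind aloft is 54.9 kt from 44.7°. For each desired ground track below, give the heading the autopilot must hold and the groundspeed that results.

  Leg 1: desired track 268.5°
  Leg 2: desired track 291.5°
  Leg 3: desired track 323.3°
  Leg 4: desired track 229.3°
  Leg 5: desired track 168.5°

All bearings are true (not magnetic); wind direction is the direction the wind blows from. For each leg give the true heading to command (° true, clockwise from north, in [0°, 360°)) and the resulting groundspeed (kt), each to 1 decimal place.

Leg 1: heading=285.1°, groundspeed=167.3 kt
Leg 2: heading=313.8°, groundspeed=144.9 kt
Leg 3: heading=347.3°, groundspeed=113.4 kt
Leg 4: heading=231.2°, groundspeed=187.9 kt
Leg 5: heading=148.5°, groundspeed=155.7 kt

Leg 1: desired track 268.5°; wind correction +16.6° → command heading 285.1°, groundspeed 167.3 kt
Leg 2: desired track 291.5°; wind correction +22.3° → command heading 313.8°, groundspeed 144.9 kt
Leg 3: desired track 323.3°; wind correction +24.0° → command heading 347.3°, groundspeed 113.4 kt
Leg 4: desired track 229.3°; wind correction +1.9° → command heading 231.2°, groundspeed 187.9 kt
Leg 5: desired track 168.5°; wind correction -20.0° → command heading 148.5°, groundspeed 155.7 kt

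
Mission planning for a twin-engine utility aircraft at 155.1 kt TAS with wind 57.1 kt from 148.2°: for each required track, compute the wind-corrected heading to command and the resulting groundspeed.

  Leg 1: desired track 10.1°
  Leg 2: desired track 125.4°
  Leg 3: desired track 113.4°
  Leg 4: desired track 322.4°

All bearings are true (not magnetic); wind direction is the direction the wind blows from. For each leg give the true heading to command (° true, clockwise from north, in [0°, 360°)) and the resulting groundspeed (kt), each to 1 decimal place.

Leg 1: desired track 10.1°; wind correction +14.2° → command heading 24.3°, groundspeed 192.8 kt
Leg 2: desired track 125.4°; wind correction +8.2° → command heading 133.6°, groundspeed 100.9 kt
Leg 3: desired track 113.4°; wind correction +12.1° → command heading 125.5°, groundspeed 104.8 kt
Leg 4: desired track 322.4°; wind correction -2.1° → command heading 320.3°, groundspeed 211.8 kt

Leg 1: heading=24.3°, groundspeed=192.8 kt
Leg 2: heading=133.6°, groundspeed=100.9 kt
Leg 3: heading=125.5°, groundspeed=104.8 kt
Leg 4: heading=320.3°, groundspeed=211.8 kt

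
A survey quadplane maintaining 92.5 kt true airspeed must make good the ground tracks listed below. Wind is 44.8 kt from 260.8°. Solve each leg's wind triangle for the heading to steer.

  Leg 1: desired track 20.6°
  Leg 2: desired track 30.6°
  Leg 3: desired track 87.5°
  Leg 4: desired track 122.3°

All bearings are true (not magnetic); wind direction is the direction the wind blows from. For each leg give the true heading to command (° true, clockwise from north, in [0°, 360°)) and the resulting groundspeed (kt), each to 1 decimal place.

Leg 1: desired track 20.6°; wind correction -24.9° → command heading 355.7°, groundspeed 106.2 kt
Leg 2: desired track 30.6°; wind correction -21.8° → command heading 8.8°, groundspeed 114.5 kt
Leg 3: desired track 87.5°; wind correction +3.2° → command heading 90.7°, groundspeed 136.8 kt
Leg 4: desired track 122.3°; wind correction +18.7° → command heading 141.0°, groundspeed 121.2 kt

Leg 1: heading=355.7°, groundspeed=106.2 kt
Leg 2: heading=8.8°, groundspeed=114.5 kt
Leg 3: heading=90.7°, groundspeed=136.8 kt
Leg 4: heading=141.0°, groundspeed=121.2 kt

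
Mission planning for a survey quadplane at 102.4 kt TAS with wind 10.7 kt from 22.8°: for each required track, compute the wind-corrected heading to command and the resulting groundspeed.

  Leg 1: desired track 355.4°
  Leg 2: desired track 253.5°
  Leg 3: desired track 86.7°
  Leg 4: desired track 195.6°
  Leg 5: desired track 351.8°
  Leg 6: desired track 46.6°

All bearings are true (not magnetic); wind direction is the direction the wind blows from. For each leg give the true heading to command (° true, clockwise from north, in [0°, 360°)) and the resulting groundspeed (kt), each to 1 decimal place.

Leg 1: desired track 355.4°; wind correction +2.8° → command heading 358.2°, groundspeed 92.8 kt
Leg 2: desired track 253.5°; wind correction +4.6° → command heading 258.1°, groundspeed 108.8 kt
Leg 3: desired track 86.7°; wind correction -5.4° → command heading 81.3°, groundspeed 97.2 kt
Leg 4: desired track 195.6°; wind correction -0.8° → command heading 194.8°, groundspeed 113.0 kt
Leg 5: desired track 351.8°; wind correction +3.1° → command heading 354.9°, groundspeed 93.1 kt
Leg 6: desired track 46.6°; wind correction -2.4° → command heading 44.2°, groundspeed 92.5 kt

Leg 1: heading=358.2°, groundspeed=92.8 kt
Leg 2: heading=258.1°, groundspeed=108.8 kt
Leg 3: heading=81.3°, groundspeed=97.2 kt
Leg 4: heading=194.8°, groundspeed=113.0 kt
Leg 5: heading=354.9°, groundspeed=93.1 kt
Leg 6: heading=44.2°, groundspeed=92.5 kt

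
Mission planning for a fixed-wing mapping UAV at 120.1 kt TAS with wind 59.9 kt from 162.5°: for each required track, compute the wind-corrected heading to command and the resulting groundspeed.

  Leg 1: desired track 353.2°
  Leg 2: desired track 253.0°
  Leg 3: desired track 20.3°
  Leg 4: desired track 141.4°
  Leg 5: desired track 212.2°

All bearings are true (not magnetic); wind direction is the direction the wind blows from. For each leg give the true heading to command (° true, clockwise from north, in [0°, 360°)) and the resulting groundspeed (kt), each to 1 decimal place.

Leg 1: desired track 353.2°; wind correction +5.3° → command heading 358.5°, groundspeed 178.4 kt
Leg 2: desired track 253.0°; wind correction -29.9° → command heading 223.1°, groundspeed 104.6 kt
Leg 3: desired track 20.3°; wind correction +17.8° → command heading 38.1°, groundspeed 161.7 kt
Leg 4: desired track 141.4°; wind correction +10.3° → command heading 151.7°, groundspeed 62.3 kt
Leg 5: desired track 212.2°; wind correction -22.4° → command heading 189.8°, groundspeed 72.3 kt

Leg 1: heading=358.5°, groundspeed=178.4 kt
Leg 2: heading=223.1°, groundspeed=104.6 kt
Leg 3: heading=38.1°, groundspeed=161.7 kt
Leg 4: heading=151.7°, groundspeed=62.3 kt
Leg 5: heading=189.8°, groundspeed=72.3 kt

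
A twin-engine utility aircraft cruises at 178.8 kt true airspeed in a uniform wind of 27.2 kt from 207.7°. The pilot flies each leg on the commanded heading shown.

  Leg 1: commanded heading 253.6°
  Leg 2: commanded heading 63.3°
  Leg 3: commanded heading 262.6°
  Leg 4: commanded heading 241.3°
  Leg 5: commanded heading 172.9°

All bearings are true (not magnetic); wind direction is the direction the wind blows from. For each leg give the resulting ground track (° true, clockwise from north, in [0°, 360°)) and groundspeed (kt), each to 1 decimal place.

Leg 1: heading 253.6°; drift +7.0° → track 260.6°, groundspeed 161.1 kt
Leg 2: heading 63.3°; drift -4.5° → track 58.8°, groundspeed 201.5 kt
Leg 3: heading 262.6°; drift +7.8° → track 270.4°, groundspeed 164.7 kt
Leg 4: heading 241.3°; drift +5.5° → track 246.8°, groundspeed 156.9 kt
Leg 5: heading 172.9°; drift -5.7° → track 167.2°, groundspeed 157.2 kt

Leg 1: track=260.6°, groundspeed=161.1 kt
Leg 2: track=58.8°, groundspeed=201.5 kt
Leg 3: track=270.4°, groundspeed=164.7 kt
Leg 4: track=246.8°, groundspeed=156.9 kt
Leg 5: track=167.2°, groundspeed=157.2 kt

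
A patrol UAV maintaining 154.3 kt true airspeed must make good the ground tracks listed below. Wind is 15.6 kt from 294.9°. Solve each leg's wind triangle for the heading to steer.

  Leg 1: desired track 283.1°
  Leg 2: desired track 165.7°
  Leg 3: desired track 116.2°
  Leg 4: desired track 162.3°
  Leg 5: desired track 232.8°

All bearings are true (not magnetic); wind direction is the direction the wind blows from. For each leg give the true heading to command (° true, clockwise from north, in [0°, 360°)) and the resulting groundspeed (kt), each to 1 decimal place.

Leg 1: desired track 283.1°; wind correction +1.2° → command heading 284.3°, groundspeed 139.0 kt
Leg 2: desired track 165.7°; wind correction +4.5° → command heading 170.2°, groundspeed 163.7 kt
Leg 3: desired track 116.2°; wind correction +0.1° → command heading 116.3°, groundspeed 169.9 kt
Leg 4: desired track 162.3°; wind correction +4.3° → command heading 166.6°, groundspeed 164.4 kt
Leg 5: desired track 232.8°; wind correction +5.1° → command heading 237.9°, groundspeed 146.4 kt

Leg 1: heading=284.3°, groundspeed=139.0 kt
Leg 2: heading=170.2°, groundspeed=163.7 kt
Leg 3: heading=116.3°, groundspeed=169.9 kt
Leg 4: heading=166.6°, groundspeed=164.4 kt
Leg 5: heading=237.9°, groundspeed=146.4 kt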